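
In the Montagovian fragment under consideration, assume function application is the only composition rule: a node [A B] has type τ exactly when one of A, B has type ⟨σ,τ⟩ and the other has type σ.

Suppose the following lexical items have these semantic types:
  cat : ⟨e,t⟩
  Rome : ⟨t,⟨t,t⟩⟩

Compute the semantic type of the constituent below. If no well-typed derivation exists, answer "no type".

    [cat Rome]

no type

[cat Rome]: ⟨e,t⟩ with ⟨t,⟨t,t⟩⟩ — neither is a function whose domain matches the other; composition fails here.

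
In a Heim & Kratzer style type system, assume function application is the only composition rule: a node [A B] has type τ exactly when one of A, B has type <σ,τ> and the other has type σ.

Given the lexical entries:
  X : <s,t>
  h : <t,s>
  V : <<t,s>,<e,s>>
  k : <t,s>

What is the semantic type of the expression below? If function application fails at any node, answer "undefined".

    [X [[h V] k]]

[h V]: functor V : <<t,s>,<e,s>>, argument h : <t,s>; result <e,s>.
[[h V] k]: <e,s> with <t,s> — neither is a function whose domain matches the other; composition fails here.

undefined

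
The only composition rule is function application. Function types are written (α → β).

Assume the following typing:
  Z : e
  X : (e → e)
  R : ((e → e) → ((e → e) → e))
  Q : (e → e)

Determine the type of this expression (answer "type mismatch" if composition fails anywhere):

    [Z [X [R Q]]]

[R Q]: ((e → e) → ((e → e) → e)) applied to (e → e) yields ((e → e) → e).
[X [R Q]]: ((e → e) → e) applied to (e → e) yields e.
[Z [X [R Q]]]: e and e cannot combine by function application — type clash.

type mismatch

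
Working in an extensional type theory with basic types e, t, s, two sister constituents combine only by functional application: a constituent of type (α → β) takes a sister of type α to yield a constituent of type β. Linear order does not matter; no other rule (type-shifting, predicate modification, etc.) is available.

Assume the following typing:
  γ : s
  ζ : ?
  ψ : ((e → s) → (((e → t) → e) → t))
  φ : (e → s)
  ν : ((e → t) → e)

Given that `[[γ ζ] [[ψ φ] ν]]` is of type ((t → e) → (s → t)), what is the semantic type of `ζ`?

For [[γ ζ] [[ψ φ] ν]] to have type ((t → e) → (s → t)) with [[ψ φ] ν] of type t, [γ ζ] must be the function: [γ ζ] : (t → ((t → e) → (s → t))).
For [γ ζ] to have type (t → ((t → e) → (s → t))) with γ of type s, ζ must be the function: ζ : (s → (t → ((t → e) → (s → t)))).

(s → (t → ((t → e) → (s → t))))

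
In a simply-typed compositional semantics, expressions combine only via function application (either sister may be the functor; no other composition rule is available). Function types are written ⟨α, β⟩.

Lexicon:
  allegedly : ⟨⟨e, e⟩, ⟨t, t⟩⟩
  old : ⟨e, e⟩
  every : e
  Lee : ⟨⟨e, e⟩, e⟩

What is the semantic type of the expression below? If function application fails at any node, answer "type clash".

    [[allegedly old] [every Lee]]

type clash

[allegedly old]: allegedly is ⟨⟨e, e⟩, ⟨t, t⟩⟩, old is ⟨e, e⟩; result ⟨t, t⟩.
At [every Lee]: neither e nor ⟨⟨e, e⟩, e⟩ can take the other as argument; the node is ill-typed.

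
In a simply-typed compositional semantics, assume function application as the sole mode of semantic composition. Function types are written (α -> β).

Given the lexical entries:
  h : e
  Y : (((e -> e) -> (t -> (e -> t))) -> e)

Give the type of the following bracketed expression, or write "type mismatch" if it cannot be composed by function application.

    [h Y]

At [h Y]: neither e nor (((e -> e) -> (t -> (e -> t))) -> e) can take the other as argument; the node is ill-typed.

type mismatch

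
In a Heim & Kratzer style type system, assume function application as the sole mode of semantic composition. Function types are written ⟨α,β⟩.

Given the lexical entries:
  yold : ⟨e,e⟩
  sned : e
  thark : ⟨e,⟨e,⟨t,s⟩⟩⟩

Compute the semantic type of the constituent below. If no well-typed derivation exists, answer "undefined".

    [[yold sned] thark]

[yold sned]: yold is ⟨e,e⟩, sned is e; result e.
[[yold sned] thark]: thark is ⟨e,⟨e,⟨t,s⟩⟩⟩, [yold sned] is e; result ⟨e,⟨t,s⟩⟩.

⟨e,⟨t,s⟩⟩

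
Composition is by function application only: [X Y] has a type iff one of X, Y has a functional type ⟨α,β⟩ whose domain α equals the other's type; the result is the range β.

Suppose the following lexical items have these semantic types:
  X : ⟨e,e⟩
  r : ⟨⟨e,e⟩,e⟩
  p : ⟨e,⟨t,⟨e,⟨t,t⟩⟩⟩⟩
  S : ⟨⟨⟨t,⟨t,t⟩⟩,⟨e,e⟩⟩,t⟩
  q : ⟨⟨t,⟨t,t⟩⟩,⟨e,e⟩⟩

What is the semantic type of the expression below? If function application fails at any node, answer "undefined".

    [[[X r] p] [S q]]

⟨e,⟨t,t⟩⟩

At [X r], r : ⟨⟨e,e⟩,e⟩ takes X : ⟨e,e⟩, giving e.
At [[X r] p], p : ⟨e,⟨t,⟨e,⟨t,t⟩⟩⟩⟩ takes [X r] : e, giving ⟨t,⟨e,⟨t,t⟩⟩⟩.
At [S q], S : ⟨⟨⟨t,⟨t,t⟩⟩,⟨e,e⟩⟩,t⟩ takes q : ⟨⟨t,⟨t,t⟩⟩,⟨e,e⟩⟩, giving t.
At [[[X r] p] [S q]], [[X r] p] : ⟨t,⟨e,⟨t,t⟩⟩⟩ takes [S q] : t, giving ⟨e,⟨t,t⟩⟩.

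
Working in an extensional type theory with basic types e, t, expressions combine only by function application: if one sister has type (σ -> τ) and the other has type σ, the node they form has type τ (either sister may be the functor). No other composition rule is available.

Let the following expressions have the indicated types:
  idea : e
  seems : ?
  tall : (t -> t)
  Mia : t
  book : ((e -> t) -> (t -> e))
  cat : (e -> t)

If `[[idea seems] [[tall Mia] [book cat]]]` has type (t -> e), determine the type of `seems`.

(e -> (e -> (t -> e)))

For [[idea seems] [[tall Mia] [book cat]]] to have type (t -> e) with [[tall Mia] [book cat]] of type e, [idea seems] must be the function: [idea seems] : (e -> (t -> e)).
For [idea seems] to have type (e -> (t -> e)) with idea of type e, seems must be the function: seems : (e -> (e -> (t -> e))).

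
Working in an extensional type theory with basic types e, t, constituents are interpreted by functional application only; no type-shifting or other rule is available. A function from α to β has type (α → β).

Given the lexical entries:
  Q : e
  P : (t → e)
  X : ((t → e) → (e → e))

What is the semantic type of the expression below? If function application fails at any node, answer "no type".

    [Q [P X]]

[P X] — X of type ((t → e) → (e → e)) combines with P of type (t → e): type (e → e).
[Q [P X]] — [P X] of type (e → e) combines with Q of type e: type e.

e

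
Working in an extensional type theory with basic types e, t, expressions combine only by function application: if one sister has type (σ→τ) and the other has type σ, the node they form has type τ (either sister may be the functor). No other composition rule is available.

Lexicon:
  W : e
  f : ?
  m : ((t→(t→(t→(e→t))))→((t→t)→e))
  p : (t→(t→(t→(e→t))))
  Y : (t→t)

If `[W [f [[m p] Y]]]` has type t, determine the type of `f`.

For [W [f [[m p] Y]]] to have type t with W of type e, [f [[m p] Y]] must be the function: [f [[m p] Y]] : (e→t).
For [f [[m p] Y]] to have type (e→t) with [[m p] Y] of type e, f must be the function: f : (e→(e→t)).

(e→(e→t))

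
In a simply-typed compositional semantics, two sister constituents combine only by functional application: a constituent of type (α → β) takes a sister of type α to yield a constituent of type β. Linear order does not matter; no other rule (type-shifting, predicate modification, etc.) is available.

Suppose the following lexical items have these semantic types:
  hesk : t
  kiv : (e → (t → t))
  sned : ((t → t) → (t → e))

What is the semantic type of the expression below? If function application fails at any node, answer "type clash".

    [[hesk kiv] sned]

type clash

[hesk kiv]: t with (e → (t → t)) — neither is a function whose domain matches the other; composition fails here.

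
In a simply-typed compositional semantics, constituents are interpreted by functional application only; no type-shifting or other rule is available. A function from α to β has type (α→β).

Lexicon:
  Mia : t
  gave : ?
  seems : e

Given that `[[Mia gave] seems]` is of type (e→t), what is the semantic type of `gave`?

(t→(e→(e→t)))

[[Mia gave] seems] is required to be (e→t). seems : e cannot yield (e→t) as functor, so [Mia gave] : (e→(e→t)).
[Mia gave] is required to be (e→(e→t)). Mia : t cannot yield (e→(e→t)) as functor, so gave : (t→(e→(e→t))).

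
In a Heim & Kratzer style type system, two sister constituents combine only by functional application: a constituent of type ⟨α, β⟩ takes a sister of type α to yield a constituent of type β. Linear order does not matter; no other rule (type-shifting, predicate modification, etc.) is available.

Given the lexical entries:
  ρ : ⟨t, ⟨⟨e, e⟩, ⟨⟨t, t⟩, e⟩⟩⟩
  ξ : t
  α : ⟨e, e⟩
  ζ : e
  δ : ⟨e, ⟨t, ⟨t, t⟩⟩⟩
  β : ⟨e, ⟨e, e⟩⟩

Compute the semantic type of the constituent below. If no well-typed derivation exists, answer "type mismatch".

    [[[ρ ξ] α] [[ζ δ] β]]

type mismatch

[ρ ξ]: functor ρ : ⟨t, ⟨⟨e, e⟩, ⟨⟨t, t⟩, e⟩⟩⟩, argument ξ : t; result ⟨⟨e, e⟩, ⟨⟨t, t⟩, e⟩⟩.
[[ρ ξ] α]: functor [ρ ξ] : ⟨⟨e, e⟩, ⟨⟨t, t⟩, e⟩⟩, argument α : ⟨e, e⟩; result ⟨⟨t, t⟩, e⟩.
[ζ δ]: functor δ : ⟨e, ⟨t, ⟨t, t⟩⟩⟩, argument ζ : e; result ⟨t, ⟨t, t⟩⟩.
[[ζ δ] β]: ⟨t, ⟨t, t⟩⟩ with ⟨e, ⟨e, e⟩⟩ — neither is a function whose domain matches the other; composition fails here.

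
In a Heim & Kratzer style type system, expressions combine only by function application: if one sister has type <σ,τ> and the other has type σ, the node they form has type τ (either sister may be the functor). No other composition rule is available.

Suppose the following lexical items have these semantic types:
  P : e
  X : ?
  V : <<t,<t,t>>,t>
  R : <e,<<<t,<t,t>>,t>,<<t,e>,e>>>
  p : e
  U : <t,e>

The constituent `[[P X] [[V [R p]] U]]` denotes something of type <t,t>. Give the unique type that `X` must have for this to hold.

[[P X] [[V [R p]] U]] must have type <t,t>. The sister [[V [R p]] U] has type e; that is not a function onto <t,t>, so [P X] must be the functor, of type <e,<t,t>>.
[P X] must have type <e,<t,t>>. The sister P has type e; that is not a function onto <e,<t,t>>, so X must be the functor, of type <e,<e,<t,t>>>.

<e,<e,<t,t>>>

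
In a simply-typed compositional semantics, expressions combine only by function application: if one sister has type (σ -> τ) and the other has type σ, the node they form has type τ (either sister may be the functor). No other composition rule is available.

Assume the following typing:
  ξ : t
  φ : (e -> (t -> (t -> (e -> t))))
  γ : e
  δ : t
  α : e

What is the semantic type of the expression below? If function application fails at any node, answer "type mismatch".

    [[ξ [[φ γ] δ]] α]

[φ γ] — φ of type (e -> (t -> (t -> (e -> t)))) combines with γ of type e: type (t -> (t -> (e -> t))).
[[φ γ] δ] — [φ γ] of type (t -> (t -> (e -> t))) combines with δ of type t: type (t -> (e -> t)).
[ξ [[φ γ] δ]] — [[φ γ] δ] of type (t -> (e -> t)) combines with ξ of type t: type (e -> t).
[[ξ [[φ γ] δ]] α] — [ξ [[φ γ] δ]] of type (e -> t) combines with α of type e: type t.

t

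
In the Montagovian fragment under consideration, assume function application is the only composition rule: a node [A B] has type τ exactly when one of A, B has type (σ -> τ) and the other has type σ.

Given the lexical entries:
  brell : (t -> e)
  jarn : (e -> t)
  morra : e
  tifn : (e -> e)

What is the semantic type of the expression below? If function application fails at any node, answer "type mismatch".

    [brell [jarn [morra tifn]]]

[morra tifn]: tifn is (e -> e), morra is e; result e.
[jarn [morra tifn]]: jarn is (e -> t), [morra tifn] is e; result t.
[brell [jarn [morra tifn]]]: brell is (t -> e), [jarn [morra tifn]] is t; result e.

e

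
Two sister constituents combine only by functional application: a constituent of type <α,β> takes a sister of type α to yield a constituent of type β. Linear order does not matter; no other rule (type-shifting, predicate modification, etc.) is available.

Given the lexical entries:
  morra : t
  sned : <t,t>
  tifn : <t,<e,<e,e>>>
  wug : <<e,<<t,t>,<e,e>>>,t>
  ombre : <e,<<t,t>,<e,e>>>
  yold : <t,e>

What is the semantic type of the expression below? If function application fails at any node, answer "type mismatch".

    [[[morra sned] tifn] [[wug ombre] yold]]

[morra sned]: sned is <t,t>, morra is t; result t.
[[morra sned] tifn]: tifn is <t,<e,<e,e>>>, [morra sned] is t; result <e,<e,e>>.
[wug ombre]: wug is <<e,<<t,t>,<e,e>>>,t>, ombre is <e,<<t,t>,<e,e>>>; result t.
[[wug ombre] yold]: yold is <t,e>, [wug ombre] is t; result e.
[[[morra sned] tifn] [[wug ombre] yold]]: [[morra sned] tifn] is <e,<e,e>>, [[wug ombre] yold] is e; result <e,e>.

<e,e>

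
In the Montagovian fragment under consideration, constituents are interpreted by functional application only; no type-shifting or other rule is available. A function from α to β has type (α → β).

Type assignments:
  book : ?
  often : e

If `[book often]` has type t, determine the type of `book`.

At [book often] (required: t): often is e, which is not a function with range t; hence book is the functor — type (e → t).

(e → t)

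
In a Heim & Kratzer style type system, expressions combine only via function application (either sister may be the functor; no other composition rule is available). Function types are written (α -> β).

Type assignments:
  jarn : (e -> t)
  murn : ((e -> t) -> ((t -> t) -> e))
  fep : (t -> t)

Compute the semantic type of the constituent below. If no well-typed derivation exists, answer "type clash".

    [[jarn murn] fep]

e

[jarn murn]: murn is ((e -> t) -> ((t -> t) -> e)), jarn is (e -> t); result ((t -> t) -> e).
[[jarn murn] fep]: [jarn murn] is ((t -> t) -> e), fep is (t -> t); result e.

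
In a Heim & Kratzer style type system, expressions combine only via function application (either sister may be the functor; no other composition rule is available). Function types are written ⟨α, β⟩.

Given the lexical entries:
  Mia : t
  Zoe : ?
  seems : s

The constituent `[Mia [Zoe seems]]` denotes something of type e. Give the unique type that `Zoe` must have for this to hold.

⟨s, ⟨t, e⟩⟩

[Mia [Zoe seems]] is required to be e. Mia : t cannot yield e as functor, so [Zoe seems] : ⟨t, e⟩.
[Zoe seems] is required to be ⟨t, e⟩. seems : s cannot yield ⟨t, e⟩ as functor, so Zoe : ⟨s, ⟨t, e⟩⟩.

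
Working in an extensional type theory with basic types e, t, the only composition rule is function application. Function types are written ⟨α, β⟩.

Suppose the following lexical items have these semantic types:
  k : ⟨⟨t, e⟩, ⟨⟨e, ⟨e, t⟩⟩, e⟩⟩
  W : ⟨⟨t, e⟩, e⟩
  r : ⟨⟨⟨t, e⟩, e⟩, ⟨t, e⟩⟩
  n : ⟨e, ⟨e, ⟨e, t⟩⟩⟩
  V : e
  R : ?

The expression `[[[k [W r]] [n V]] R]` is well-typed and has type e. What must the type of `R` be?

[[[k [W r]] [n V]] R] is required to be e. [[k [W r]] [n V]] : e cannot yield e as functor, so R : ⟨e, e⟩.

⟨e, e⟩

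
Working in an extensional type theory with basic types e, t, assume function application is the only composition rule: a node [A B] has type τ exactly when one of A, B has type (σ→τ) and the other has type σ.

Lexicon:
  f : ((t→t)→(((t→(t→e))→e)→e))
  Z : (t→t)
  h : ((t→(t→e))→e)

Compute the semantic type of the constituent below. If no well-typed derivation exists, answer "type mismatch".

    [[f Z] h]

e

At [f Z], f : ((t→t)→(((t→(t→e))→e)→e)) takes Z : (t→t), giving (((t→(t→e))→e)→e).
At [[f Z] h], [f Z] : (((t→(t→e))→e)→e) takes h : ((t→(t→e))→e), giving e.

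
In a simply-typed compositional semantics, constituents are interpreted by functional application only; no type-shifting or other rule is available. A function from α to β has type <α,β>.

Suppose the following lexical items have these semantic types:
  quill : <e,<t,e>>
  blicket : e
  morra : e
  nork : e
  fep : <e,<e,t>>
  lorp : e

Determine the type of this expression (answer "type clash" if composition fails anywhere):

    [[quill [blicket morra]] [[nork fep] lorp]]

type clash

[blicket morra]: e with e — neither is a function whose domain matches the other; composition fails here.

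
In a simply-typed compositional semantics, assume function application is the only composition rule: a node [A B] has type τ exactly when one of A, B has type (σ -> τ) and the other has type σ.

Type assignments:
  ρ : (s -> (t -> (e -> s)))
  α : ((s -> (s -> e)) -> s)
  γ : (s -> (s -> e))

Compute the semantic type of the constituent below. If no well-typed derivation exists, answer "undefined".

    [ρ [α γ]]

[α γ]: ((s -> (s -> e)) -> s) applied to (s -> (s -> e)) yields s.
[ρ [α γ]]: (s -> (t -> (e -> s))) applied to s yields (t -> (e -> s)).

(t -> (e -> s))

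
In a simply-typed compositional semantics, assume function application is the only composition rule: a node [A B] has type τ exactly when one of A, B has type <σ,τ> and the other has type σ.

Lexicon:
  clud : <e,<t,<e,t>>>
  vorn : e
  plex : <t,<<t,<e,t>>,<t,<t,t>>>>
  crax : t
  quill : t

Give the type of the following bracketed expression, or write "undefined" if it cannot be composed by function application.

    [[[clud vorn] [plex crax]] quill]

<t,t>

[clud vorn]: functor clud : <e,<t,<e,t>>>, argument vorn : e; result <t,<e,t>>.
[plex crax]: functor plex : <t,<<t,<e,t>>,<t,<t,t>>>>, argument crax : t; result <<t,<e,t>>,<t,<t,t>>>.
[[clud vorn] [plex crax]]: functor [plex crax] : <<t,<e,t>>,<t,<t,t>>>, argument [clud vorn] : <t,<e,t>>; result <t,<t,t>>.
[[[clud vorn] [plex crax]] quill]: functor [[clud vorn] [plex crax]] : <t,<t,t>>, argument quill : t; result <t,t>.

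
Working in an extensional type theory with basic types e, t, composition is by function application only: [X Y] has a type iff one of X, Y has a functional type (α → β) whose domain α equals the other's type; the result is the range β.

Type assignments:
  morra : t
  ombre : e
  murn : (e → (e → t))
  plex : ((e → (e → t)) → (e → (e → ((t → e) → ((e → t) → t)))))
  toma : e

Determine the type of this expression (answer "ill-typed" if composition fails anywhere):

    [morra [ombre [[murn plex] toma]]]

[murn plex]: functor plex : ((e → (e → t)) → (e → (e → ((t → e) → ((e → t) → t))))), argument murn : (e → (e → t)); result (e → (e → ((t → e) → ((e → t) → t)))).
[[murn plex] toma]: functor [murn plex] : (e → (e → ((t → e) → ((e → t) → t)))), argument toma : e; result (e → ((t → e) → ((e → t) → t))).
[ombre [[murn plex] toma]]: functor [[murn plex] toma] : (e → ((t → e) → ((e → t) → t))), argument ombre : e; result ((t → e) → ((e → t) → t)).
[morra [ombre [[murn plex] toma]]]: t with ((t → e) → ((e → t) → t)) — neither is a function whose domain matches the other; composition fails here.

ill-typed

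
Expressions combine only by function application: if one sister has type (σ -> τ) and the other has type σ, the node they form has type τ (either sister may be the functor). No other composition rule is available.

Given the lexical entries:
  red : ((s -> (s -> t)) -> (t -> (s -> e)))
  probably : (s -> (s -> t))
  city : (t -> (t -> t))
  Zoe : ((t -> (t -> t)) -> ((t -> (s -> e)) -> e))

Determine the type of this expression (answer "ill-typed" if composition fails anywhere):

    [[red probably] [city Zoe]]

[red probably]: ((s -> (s -> t)) -> (t -> (s -> e))) applied to (s -> (s -> t)) yields (t -> (s -> e)).
[city Zoe]: ((t -> (t -> t)) -> ((t -> (s -> e)) -> e)) applied to (t -> (t -> t)) yields ((t -> (s -> e)) -> e).
[[red probably] [city Zoe]]: ((t -> (s -> e)) -> e) applied to (t -> (s -> e)) yields e.

e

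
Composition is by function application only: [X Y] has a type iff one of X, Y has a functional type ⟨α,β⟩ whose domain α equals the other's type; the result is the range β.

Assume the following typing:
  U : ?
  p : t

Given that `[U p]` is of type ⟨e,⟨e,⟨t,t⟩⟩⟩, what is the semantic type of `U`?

[U p] is required to be ⟨e,⟨e,⟨t,t⟩⟩⟩. p : t cannot yield ⟨e,⟨e,⟨t,t⟩⟩⟩ as functor, so U : ⟨t,⟨e,⟨e,⟨t,t⟩⟩⟩⟩.

⟨t,⟨e,⟨e,⟨t,t⟩⟩⟩⟩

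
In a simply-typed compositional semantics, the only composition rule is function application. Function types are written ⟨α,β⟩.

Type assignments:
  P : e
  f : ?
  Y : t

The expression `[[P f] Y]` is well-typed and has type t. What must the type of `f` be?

[[P f] Y] must have type t. The sister Y has type t; that is not a function onto t, so [P f] must be the functor, of type ⟨t,t⟩.
[P f] must have type ⟨t,t⟩. The sister P has type e; that is not a function onto ⟨t,t⟩, so f must be the functor, of type ⟨e,⟨t,t⟩⟩.

⟨e,⟨t,t⟩⟩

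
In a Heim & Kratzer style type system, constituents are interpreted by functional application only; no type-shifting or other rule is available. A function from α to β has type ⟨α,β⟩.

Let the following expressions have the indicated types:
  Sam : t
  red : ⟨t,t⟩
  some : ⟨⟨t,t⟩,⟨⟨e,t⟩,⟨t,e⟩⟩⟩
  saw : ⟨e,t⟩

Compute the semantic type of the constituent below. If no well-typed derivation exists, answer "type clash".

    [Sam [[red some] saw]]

e

[red some]: some is ⟨⟨t,t⟩,⟨⟨e,t⟩,⟨t,e⟩⟩⟩, red is ⟨t,t⟩; result ⟨⟨e,t⟩,⟨t,e⟩⟩.
[[red some] saw]: [red some] is ⟨⟨e,t⟩,⟨t,e⟩⟩, saw is ⟨e,t⟩; result ⟨t,e⟩.
[Sam [[red some] saw]]: [[red some] saw] is ⟨t,e⟩, Sam is t; result e.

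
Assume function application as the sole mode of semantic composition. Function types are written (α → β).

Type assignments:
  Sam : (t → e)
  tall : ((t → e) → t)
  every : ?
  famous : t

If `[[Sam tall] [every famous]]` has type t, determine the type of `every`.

For [[Sam tall] [every famous]] to have type t with [Sam tall] of type t, [every famous] must be the function: [every famous] : (t → t).
For [every famous] to have type (t → t) with famous of type t, every must be the function: every : (t → (t → t)).

(t → (t → t))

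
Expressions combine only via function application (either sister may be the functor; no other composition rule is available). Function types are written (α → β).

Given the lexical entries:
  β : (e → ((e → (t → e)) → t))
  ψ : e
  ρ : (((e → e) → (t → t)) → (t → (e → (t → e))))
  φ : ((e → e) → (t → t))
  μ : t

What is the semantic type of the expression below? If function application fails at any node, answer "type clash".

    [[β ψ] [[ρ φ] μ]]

t

At [β ψ], β : (e → ((e → (t → e)) → t)) takes ψ : e, giving ((e → (t → e)) → t).
At [ρ φ], ρ : (((e → e) → (t → t)) → (t → (e → (t → e)))) takes φ : ((e → e) → (t → t)), giving (t → (e → (t → e))).
At [[ρ φ] μ], [ρ φ] : (t → (e → (t → e))) takes μ : t, giving (e → (t → e)).
At [[β ψ] [[ρ φ] μ]], [β ψ] : ((e → (t → e)) → t) takes [[ρ φ] μ] : (e → (t → e)), giving t.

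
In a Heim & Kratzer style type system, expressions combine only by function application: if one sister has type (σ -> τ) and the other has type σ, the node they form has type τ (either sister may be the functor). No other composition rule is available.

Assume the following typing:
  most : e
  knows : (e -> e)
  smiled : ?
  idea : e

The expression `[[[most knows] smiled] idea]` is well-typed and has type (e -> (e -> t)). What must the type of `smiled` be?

(e -> (e -> (e -> (e -> t))))

At [[[most knows] smiled] idea] (required: (e -> (e -> t))): idea is e, which is not a function with range (e -> (e -> t)); hence [[most knows] smiled] is the functor — type (e -> (e -> (e -> t))).
At [[most knows] smiled] (required: (e -> (e -> (e -> t)))): [most knows] is e, which is not a function with range (e -> (e -> (e -> t))); hence smiled is the functor — type (e -> (e -> (e -> (e -> t)))).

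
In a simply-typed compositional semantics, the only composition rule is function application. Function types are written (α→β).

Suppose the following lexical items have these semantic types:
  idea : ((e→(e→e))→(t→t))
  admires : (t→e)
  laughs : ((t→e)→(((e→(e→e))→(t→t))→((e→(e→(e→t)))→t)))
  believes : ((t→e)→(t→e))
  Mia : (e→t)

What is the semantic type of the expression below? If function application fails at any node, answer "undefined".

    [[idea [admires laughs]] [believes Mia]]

[admires laughs]: laughs is ((t→e)→(((e→(e→e))→(t→t))→((e→(e→(e→t)))→t))), admires is (t→e); result (((e→(e→e))→(t→t))→((e→(e→(e→t)))→t)).
[idea [admires laughs]]: [admires laughs] is (((e→(e→e))→(t→t))→((e→(e→(e→t)))→t)), idea is ((e→(e→e))→(t→t)); result ((e→(e→(e→t)))→t).
At [believes Mia]: neither ((t→e)→(t→e)) nor (e→t) can take the other as argument; the node is ill-typed.

undefined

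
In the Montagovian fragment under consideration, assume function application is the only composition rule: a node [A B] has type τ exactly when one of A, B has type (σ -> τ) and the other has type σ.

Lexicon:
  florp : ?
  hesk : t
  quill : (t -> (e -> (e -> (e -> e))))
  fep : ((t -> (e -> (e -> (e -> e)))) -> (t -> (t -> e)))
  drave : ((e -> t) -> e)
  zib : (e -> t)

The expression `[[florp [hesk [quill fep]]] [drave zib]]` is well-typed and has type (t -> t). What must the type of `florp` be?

((t -> e) -> (e -> (t -> t)))

For [[florp [hesk [quill fep]]] [drave zib]] to have type (t -> t) with [drave zib] of type e, [florp [hesk [quill fep]]] must be the function: [florp [hesk [quill fep]]] : (e -> (t -> t)).
For [florp [hesk [quill fep]]] to have type (e -> (t -> t)) with [hesk [quill fep]] of type (t -> e), florp must be the function: florp : ((t -> e) -> (e -> (t -> t))).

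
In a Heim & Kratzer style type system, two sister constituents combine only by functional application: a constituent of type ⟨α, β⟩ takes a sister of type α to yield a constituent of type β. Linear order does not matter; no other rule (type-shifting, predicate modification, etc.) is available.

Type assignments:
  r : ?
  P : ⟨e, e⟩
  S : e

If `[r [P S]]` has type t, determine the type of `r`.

[r [P S]] is required to be t. [P S] : e cannot yield t as functor, so r : ⟨e, t⟩.

⟨e, t⟩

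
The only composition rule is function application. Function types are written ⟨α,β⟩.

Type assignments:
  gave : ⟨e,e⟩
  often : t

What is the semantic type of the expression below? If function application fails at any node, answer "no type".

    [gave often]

[gave often]: ⟨e,e⟩ and t cannot combine by function application — type clash.

no type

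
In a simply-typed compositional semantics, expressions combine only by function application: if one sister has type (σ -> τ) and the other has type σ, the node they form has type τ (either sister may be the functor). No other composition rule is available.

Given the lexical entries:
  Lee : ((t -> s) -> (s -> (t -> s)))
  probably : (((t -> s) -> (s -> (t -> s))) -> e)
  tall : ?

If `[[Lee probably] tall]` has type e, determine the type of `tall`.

(e -> e)

At [[Lee probably] tall] (required: e): [Lee probably] is e, which is not a function with range e; hence tall is the functor — type (e -> e).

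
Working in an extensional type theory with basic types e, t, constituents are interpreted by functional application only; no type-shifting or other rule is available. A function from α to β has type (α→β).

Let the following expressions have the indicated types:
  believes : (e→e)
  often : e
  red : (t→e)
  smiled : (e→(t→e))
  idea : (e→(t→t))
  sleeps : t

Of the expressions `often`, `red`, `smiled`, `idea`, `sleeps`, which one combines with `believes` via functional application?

often

often — combines: believes : (e→e) takes often : e as argument, giving e.
red : (t→e) — no; believes wants e, and red wants t.
smiled : (e→(t→e)) — no; believes wants e, and smiled wants e.
idea : (e→(t→t)) — no; believes wants e, and idea wants e.
sleeps : t — no; believes wants e, and sleeps wants nothing (atomic).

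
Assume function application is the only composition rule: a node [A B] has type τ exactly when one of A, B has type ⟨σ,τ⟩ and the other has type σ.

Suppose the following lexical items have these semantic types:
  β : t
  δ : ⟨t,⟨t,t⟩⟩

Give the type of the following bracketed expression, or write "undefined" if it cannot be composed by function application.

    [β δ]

[β δ]: ⟨t,⟨t,t⟩⟩ applied to t yields ⟨t,t⟩.

⟨t,t⟩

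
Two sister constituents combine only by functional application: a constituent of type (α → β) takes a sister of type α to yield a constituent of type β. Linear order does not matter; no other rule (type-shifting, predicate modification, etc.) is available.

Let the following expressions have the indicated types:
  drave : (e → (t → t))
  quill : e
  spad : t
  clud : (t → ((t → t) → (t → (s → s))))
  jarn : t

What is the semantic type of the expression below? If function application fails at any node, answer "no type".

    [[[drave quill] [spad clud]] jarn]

(s → s)

[drave quill]: functor drave : (e → (t → t)), argument quill : e; result (t → t).
[spad clud]: functor clud : (t → ((t → t) → (t → (s → s)))), argument spad : t; result ((t → t) → (t → (s → s))).
[[drave quill] [spad clud]]: functor [spad clud] : ((t → t) → (t → (s → s))), argument [drave quill] : (t → t); result (t → (s → s)).
[[[drave quill] [spad clud]] jarn]: functor [[drave quill] [spad clud]] : (t → (s → s)), argument jarn : t; result (s → s).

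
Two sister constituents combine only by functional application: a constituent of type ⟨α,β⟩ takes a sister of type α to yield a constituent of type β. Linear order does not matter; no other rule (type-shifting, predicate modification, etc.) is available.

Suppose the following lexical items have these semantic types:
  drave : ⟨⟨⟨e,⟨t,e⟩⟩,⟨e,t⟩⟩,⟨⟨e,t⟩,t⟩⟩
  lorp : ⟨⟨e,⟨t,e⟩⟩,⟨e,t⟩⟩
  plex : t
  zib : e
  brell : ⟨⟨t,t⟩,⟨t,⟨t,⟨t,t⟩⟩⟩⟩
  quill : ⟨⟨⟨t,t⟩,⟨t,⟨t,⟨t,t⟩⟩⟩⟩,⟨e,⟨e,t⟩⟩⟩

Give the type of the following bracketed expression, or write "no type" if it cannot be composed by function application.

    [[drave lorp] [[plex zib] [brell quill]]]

no type

[drave lorp] — drave of type ⟨⟨⟨e,⟨t,e⟩⟩,⟨e,t⟩⟩,⟨⟨e,t⟩,t⟩⟩ combines with lorp of type ⟨⟨e,⟨t,e⟩⟩,⟨e,t⟩⟩: type ⟨⟨e,t⟩,t⟩.
[plex zib]: t and e cannot combine by function application — type clash.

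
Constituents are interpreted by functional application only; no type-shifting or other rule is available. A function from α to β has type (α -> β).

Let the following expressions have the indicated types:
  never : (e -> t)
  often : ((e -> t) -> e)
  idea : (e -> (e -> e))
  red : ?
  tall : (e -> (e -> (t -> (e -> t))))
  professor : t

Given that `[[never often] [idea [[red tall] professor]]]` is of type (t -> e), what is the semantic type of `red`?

For [[never often] [idea [[red tall] professor]]] to have type (t -> e) with [never often] of type e, [idea [[red tall] professor]] must be the function: [idea [[red tall] professor]] : (e -> (t -> e)).
For [idea [[red tall] professor]] to have type (e -> (t -> e)) with idea of type (e -> (e -> e)), [[red tall] professor] must be the function: [[red tall] professor] : ((e -> (e -> e)) -> (e -> (t -> e))).
For [[red tall] professor] to have type ((e -> (e -> e)) -> (e -> (t -> e))) with professor of type t, [red tall] must be the function: [red tall] : (t -> ((e -> (e -> e)) -> (e -> (t -> e)))).
For [red tall] to have type (t -> ((e -> (e -> e)) -> (e -> (t -> e)))) with tall of type (e -> (e -> (t -> (e -> t)))), red must be the function: red : ((e -> (e -> (t -> (e -> t)))) -> (t -> ((e -> (e -> e)) -> (e -> (t -> e))))).

((e -> (e -> (t -> (e -> t)))) -> (t -> ((e -> (e -> e)) -> (e -> (t -> e)))))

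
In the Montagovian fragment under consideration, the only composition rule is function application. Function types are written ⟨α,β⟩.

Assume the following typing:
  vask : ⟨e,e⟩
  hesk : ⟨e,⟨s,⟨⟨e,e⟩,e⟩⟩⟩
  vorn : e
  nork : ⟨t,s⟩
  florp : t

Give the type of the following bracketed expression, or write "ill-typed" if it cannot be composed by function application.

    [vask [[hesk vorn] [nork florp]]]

[hesk vorn]: hesk is ⟨e,⟨s,⟨⟨e,e⟩,e⟩⟩⟩, vorn is e; result ⟨s,⟨⟨e,e⟩,e⟩⟩.
[nork florp]: nork is ⟨t,s⟩, florp is t; result s.
[[hesk vorn] [nork florp]]: [hesk vorn] is ⟨s,⟨⟨e,e⟩,e⟩⟩, [nork florp] is s; result ⟨⟨e,e⟩,e⟩.
[vask [[hesk vorn] [nork florp]]]: [[hesk vorn] [nork florp]] is ⟨⟨e,e⟩,e⟩, vask is ⟨e,e⟩; result e.

e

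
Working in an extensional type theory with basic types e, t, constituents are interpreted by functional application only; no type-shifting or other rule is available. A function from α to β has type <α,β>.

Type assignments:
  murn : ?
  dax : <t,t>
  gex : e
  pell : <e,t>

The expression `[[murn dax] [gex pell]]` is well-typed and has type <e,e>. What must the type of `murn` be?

At [[murn dax] [gex pell]] (required: <e,e>): [gex pell] is t, which is not a function with range <e,e>; hence [murn dax] is the functor — type <t,<e,e>>.
At [murn dax] (required: <t,<e,e>>): dax is <t,t>, which is not a function with range <t,<e,e>>; hence murn is the functor — type <<t,t>,<t,<e,e>>>.

<<t,t>,<t,<e,e>>>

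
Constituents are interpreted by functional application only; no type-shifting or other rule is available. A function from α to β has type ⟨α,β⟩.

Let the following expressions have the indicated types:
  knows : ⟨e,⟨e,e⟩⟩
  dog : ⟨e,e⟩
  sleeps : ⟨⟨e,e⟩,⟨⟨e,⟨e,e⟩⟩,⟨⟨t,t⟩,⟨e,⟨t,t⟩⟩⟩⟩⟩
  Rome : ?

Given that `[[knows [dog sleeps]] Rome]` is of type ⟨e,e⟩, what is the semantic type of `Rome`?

[[knows [dog sleeps]] Rome] must have type ⟨e,e⟩. The sister [knows [dog sleeps]] has type ⟨⟨t,t⟩,⟨e,⟨t,t⟩⟩⟩; that is not a function onto ⟨e,e⟩, so Rome must be the functor, of type ⟨⟨⟨t,t⟩,⟨e,⟨t,t⟩⟩⟩,⟨e,e⟩⟩.

⟨⟨⟨t,t⟩,⟨e,⟨t,t⟩⟩⟩,⟨e,e⟩⟩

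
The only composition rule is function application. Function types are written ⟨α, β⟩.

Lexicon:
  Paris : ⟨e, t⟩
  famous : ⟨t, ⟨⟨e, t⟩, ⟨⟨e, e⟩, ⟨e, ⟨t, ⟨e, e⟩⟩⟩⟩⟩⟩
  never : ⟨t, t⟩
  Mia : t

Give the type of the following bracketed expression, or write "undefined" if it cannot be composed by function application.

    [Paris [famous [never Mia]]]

⟨⟨e, e⟩, ⟨e, ⟨t, ⟨e, e⟩⟩⟩⟩

[never Mia]: ⟨t, t⟩ applied to t yields t.
[famous [never Mia]]: ⟨t, ⟨⟨e, t⟩, ⟨⟨e, e⟩, ⟨e, ⟨t, ⟨e, e⟩⟩⟩⟩⟩⟩ applied to t yields ⟨⟨e, t⟩, ⟨⟨e, e⟩, ⟨e, ⟨t, ⟨e, e⟩⟩⟩⟩⟩.
[Paris [famous [never Mia]]]: ⟨⟨e, t⟩, ⟨⟨e, e⟩, ⟨e, ⟨t, ⟨e, e⟩⟩⟩⟩⟩ applied to ⟨e, t⟩ yields ⟨⟨e, e⟩, ⟨e, ⟨t, ⟨e, e⟩⟩⟩⟩.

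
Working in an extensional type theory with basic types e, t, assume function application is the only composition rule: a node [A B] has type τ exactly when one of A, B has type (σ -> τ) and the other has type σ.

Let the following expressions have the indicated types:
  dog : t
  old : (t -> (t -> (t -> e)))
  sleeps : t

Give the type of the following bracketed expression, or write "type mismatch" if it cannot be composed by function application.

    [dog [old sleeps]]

(t -> e)

[old sleeps] — old of type (t -> (t -> (t -> e))) combines with sleeps of type t: type (t -> (t -> e)).
[dog [old sleeps]] — [old sleeps] of type (t -> (t -> e)) combines with dog of type t: type (t -> e).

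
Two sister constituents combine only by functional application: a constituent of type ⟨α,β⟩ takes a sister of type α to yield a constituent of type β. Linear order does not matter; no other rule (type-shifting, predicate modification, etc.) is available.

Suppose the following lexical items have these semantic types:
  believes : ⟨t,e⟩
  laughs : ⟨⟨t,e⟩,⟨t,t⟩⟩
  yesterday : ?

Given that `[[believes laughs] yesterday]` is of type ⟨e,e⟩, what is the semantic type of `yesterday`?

⟨⟨t,t⟩,⟨e,e⟩⟩

[[believes laughs] yesterday] must have type ⟨e,e⟩. The sister [believes laughs] has type ⟨t,t⟩; that is not a function onto ⟨e,e⟩, so yesterday must be the functor, of type ⟨⟨t,t⟩,⟨e,e⟩⟩.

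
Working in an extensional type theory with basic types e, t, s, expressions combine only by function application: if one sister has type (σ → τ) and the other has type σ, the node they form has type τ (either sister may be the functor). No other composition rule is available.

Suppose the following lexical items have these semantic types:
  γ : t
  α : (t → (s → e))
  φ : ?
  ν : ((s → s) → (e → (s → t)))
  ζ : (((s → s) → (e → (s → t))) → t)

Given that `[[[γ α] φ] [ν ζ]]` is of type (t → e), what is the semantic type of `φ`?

For [[[γ α] φ] [ν ζ]] to have type (t → e) with [ν ζ] of type t, [[γ α] φ] must be the function: [[γ α] φ] : (t → (t → e)).
For [[γ α] φ] to have type (t → (t → e)) with [γ α] of type (s → e), φ must be the function: φ : ((s → e) → (t → (t → e))).

((s → e) → (t → (t → e)))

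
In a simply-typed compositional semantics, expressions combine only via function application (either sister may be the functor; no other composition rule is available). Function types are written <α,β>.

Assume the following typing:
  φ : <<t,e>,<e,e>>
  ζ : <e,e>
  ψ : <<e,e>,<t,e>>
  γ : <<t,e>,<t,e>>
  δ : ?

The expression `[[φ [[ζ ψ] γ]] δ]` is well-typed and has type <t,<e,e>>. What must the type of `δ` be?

<<e,e>,<t,<e,e>>>

For [[φ [[ζ ψ] γ]] δ] to have type <t,<e,e>> with [φ [[ζ ψ] γ]] of type <e,e>, δ must be the function: δ : <<e,e>,<t,<e,e>>>.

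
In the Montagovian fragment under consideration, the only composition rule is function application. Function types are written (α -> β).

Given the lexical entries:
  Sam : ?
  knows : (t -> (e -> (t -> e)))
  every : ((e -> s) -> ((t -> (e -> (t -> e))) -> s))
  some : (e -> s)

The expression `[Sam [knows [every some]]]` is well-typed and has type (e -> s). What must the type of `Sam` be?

[Sam [knows [every some]]] must have type (e -> s). The sister [knows [every some]] has type s; that is not a function onto (e -> s), so Sam must be the functor, of type (s -> (e -> s)).

(s -> (e -> s))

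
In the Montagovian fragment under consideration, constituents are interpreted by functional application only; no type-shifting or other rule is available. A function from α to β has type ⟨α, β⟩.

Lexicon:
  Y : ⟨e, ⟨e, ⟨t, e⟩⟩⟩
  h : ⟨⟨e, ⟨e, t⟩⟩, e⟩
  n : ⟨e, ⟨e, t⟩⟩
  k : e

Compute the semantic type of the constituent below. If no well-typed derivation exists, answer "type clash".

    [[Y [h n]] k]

⟨t, e⟩

[h n]: ⟨⟨e, ⟨e, t⟩⟩, e⟩ applied to ⟨e, ⟨e, t⟩⟩ yields e.
[Y [h n]]: ⟨e, ⟨e, ⟨t, e⟩⟩⟩ applied to e yields ⟨e, ⟨t, e⟩⟩.
[[Y [h n]] k]: ⟨e, ⟨t, e⟩⟩ applied to e yields ⟨t, e⟩.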